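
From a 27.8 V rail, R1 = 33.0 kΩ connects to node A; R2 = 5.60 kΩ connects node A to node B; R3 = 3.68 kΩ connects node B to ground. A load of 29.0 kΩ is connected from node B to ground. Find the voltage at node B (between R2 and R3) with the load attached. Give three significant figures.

V ≈ 2.17 V

At node B, R3 is in parallel with the load: R3‖R_L = 3.266 kΩ.
Below node A the resistance is R2 + (R3‖R_L) = 8.866 kΩ, so V_A = 27.8 × 8.866/41.87 = 5.887 V.
Then V_B = V_A × (R3‖R_L)/(R2 + R3‖R_L) = 5.887 × 3.266/8.866 = 2.17 V.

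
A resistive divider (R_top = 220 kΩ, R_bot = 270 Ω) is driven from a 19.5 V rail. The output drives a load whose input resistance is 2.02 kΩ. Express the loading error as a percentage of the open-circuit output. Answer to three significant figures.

Unloaded V = 19.5 × 270/220300 = 0.023902 V.
Loaded: R_bot‖R_L = 238.2 Ω, giving V = 19.5 × 238.2/220200 = 0.021087 V.
Drop = (0.023902 − 0.021087) / 0.023902 = 11.8 %.

11.8 %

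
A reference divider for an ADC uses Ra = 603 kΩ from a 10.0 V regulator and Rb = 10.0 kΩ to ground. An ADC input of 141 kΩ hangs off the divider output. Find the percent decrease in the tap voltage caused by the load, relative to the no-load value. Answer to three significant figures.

6.52 %

The divider's output (Thévenin) resistance is Ra‖Rb = 9.837 kΩ.
Fractional drop under load = R_th/(R_th + R_L) = 9.837 / (9.837 + 141) = 0.06522.
So the output falls by 6.52 %.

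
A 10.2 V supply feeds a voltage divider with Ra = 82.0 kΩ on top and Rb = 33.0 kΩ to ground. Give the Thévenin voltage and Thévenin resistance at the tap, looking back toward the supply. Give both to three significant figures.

V_th = 2.93 V, R_th = 23.5 kΩ

V_th is the open-circuit tap voltage: 10.2 × 33.0/(82.0 + 33.0) = 2.93 V.
With the supply zeroed, Ra and Rb appear in parallel from the tap: R_th = Ra‖Rb = (82.0 × 33.0)/115.0 = 23.5 kΩ.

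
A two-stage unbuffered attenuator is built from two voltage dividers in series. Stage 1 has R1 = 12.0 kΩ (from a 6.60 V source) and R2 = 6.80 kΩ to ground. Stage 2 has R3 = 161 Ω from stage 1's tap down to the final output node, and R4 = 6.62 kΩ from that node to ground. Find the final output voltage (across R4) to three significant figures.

V_out ≈ 1.42 V

Stage 2 presents R3+R4 = 6781 Ω as a load on stage 1's tap.
Stage 1's lower leg becomes R2‖(R3+R4) = 3395 Ω, so V_mid = 6.60 × 3395/15400 = 1.456 V.
Stage 2 is itself unloaded: V_out = V_mid × R4/(R3+R4) = 1.456 × 6620/6781 = 1.42 V.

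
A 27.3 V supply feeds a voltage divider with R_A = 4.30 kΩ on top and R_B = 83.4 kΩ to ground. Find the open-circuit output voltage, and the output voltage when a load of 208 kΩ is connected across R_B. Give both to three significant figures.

Unloaded: 26.0 V; loaded: 25.5 V

Open-circuit: V = 27.3 × 83.4/(4.30 + 83.4) = 26.0 V.
With the load, R_B becomes R_B‖R_L = 59.53 kΩ, so V = 27.3 × 59.53/63.83 = 25.5 V.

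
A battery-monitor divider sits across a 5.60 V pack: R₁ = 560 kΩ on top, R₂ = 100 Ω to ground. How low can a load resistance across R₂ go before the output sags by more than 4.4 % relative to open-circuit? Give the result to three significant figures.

Output resistance R_th = R₁‖R₂ = (560000 × 100)/560100 = 99.98 Ω.
The fractional drop is R_th/(R_th + R_L); requiring this ≤ 0.0440 gives R_L ≥ R_th(1/0.0440 − 1) = 99.98 × 21.73 = 2.17 kΩ.

R_L(min) ≈ 2.17 kΩ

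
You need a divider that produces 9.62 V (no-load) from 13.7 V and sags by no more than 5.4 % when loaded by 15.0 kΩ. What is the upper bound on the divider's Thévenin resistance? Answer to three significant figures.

R_th ≤ 856 Ω

Loading drop = R_th/(R_th + R_L) ≤ 0.0540, so R_th ≤ R_L · ε/(1−ε) = 15.0 kΩ × 0.0540/0.9460 = 856 Ω.
(Any R1, R2 with R2/(R1+R2) = 0.702 and R1‖R2 ≤ 856 Ω will meet the spec.)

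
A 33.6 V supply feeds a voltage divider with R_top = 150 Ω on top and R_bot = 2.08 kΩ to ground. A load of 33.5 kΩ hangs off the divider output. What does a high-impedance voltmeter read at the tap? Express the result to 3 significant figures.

The load sits in parallel with R_bot: R_bot‖R_L = (2080 × 33500) / (2080 + 33500) = 1958 Ω.
V_out = 33.6 × 1958 / (150 + 1958) = 33.6 × 1958/2108 = 31.2 V.

V_out ≈ 31.2 V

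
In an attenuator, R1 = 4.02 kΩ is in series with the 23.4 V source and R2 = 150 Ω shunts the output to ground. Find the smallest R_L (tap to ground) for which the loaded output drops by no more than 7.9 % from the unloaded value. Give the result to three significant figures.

Output resistance R_th = R1‖R2 = (4020 × 150)/4170 = 144.6 Ω.
The fractional drop is R_th/(R_th + R_L); requiring this ≤ 0.0790 gives R_L ≥ R_th(1/0.0790 − 1) = 144.6 × 11.66 = 1.69 kΩ.

R_L(min) ≈ 1.69 kΩ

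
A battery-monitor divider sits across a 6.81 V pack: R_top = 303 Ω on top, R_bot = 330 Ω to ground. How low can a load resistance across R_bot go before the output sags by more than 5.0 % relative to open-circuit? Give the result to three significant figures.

Output resistance R_th = R_top‖R_bot = (303 × 330)/633.0 = 158.0 Ω.
The fractional drop is R_th/(R_th + R_L); requiring this ≤ 0.0500 gives R_L ≥ R_th(1/0.0500 − 1) = 158.0 × 19.00 = 3.00 kΩ.

R_L(min) ≈ 3.00 kΩ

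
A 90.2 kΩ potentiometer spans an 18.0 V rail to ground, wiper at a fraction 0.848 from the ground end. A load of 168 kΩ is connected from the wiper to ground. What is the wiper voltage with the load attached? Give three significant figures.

The wiper splits the pot into (1−α)R = 13.71 kΩ above and αR = 76.49 kΩ below.
Lower section ‖ load = 52.56 kΩ.
V_wiper = 18.0 × 52.56/(13.71 + 52.56) = 14.3 V.

V ≈ 14.3 V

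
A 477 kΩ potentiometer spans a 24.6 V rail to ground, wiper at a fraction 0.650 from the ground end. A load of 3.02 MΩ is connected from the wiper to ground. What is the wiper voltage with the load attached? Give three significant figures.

The wiper splits the pot into (1−α)R = 166.9 kΩ above and αR = 310.1 kΩ below.
Lower section ‖ load = 281.2 kΩ.
V_wiper = 24.6 × 281.2/(166.9 + 281.2) = 15.4 V.

V ≈ 15.4 V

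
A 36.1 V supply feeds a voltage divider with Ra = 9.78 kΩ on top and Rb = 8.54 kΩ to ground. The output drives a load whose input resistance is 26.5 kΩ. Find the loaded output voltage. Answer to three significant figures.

The load sits in parallel with Rb: Rb‖R_L = (8.54 × 26.5) / (8.54 + 26.5) = 6.459 kΩ.
V_out = 36.1 × 6.459 / (9.78 + 6.459) = 36.1 × 6.459/16.24 = 14.4 V.

V_out ≈ 14.4 V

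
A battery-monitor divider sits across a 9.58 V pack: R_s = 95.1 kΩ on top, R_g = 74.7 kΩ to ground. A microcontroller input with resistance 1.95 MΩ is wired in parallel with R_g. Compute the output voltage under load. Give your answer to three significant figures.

V_out ≈ 4.13 V

The load sits in parallel with R_g: R_g‖R_L = (74.7 × 1950) / (74.7 + 1950) = 71.94 kΩ.
V_out = 9.58 × 71.94 / (95.1 + 71.94) = 9.58 × 71.94/167.0 = 4.13 V.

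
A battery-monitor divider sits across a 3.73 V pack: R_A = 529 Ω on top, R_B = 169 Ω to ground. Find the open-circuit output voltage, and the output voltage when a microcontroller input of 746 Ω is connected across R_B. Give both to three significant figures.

Unloaded: 0.903 V; loaded: 0.771 V

Open-circuit: V = 3.73 × 169/(529 + 169) = 0.903 V.
With the load, R_B becomes R_B‖R_L = 137.8 Ω, so V = 3.73 × 137.8/666.8 = 0.771 V.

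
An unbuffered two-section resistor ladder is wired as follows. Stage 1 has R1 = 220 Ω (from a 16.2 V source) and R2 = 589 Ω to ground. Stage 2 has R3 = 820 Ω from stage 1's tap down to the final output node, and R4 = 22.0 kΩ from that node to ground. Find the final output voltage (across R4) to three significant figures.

Stage 2 presents R3+R4 = 22820 Ω as a load on stage 1's tap.
Stage 1's lower leg becomes R2‖(R3+R4) = 574.2 Ω, so V_mid = 16.2 × 574.2/794.2 = 11.71 V.
Stage 2 is itself unloaded: V_out = V_mid × R4/(R3+R4) = 11.71 × 22000/22820 = 11.3 V.

V_out ≈ 11.3 V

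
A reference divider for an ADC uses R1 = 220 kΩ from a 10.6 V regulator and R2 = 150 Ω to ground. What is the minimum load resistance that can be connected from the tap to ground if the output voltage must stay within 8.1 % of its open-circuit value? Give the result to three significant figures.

R_L(min) ≈ 1.70 kΩ

Output resistance R_th = R1‖R2 = (220000 × 150)/220200 = 149.9 Ω.
The fractional drop is R_th/(R_th + R_L); requiring this ≤ 0.0810 gives R_L ≥ R_th(1/0.0810 − 1) = 149.9 × 11.35 = 1.70 kΩ.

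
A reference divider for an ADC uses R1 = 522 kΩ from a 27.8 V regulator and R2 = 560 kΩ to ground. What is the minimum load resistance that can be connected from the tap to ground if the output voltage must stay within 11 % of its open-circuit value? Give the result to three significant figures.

Output resistance R_th = R1‖R2 = (522 × 560)/1082 = 270.2 kΩ.
The fractional drop is R_th/(R_th + R_L); requiring this ≤ 0.110 gives R_L ≥ R_th(1/0.110 − 1) = 270.2 × 8.091 = 2.19 MΩ.

R_L(min) ≈ 2.19 MΩ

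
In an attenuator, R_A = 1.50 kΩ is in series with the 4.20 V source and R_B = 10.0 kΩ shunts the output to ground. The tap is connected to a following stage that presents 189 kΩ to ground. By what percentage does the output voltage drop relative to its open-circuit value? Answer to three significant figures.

The divider's output (Thévenin) resistance is R_A‖R_B = 1.304 kΩ.
Fractional drop under load = R_th/(R_th + R_L) = 1.304 / (1.304 + 189) = 0.006854.
So the output falls by 0.685 %.

0.685 %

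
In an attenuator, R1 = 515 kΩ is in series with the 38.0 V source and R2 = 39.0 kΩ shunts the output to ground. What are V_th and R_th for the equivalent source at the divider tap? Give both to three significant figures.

V_th is the open-circuit tap voltage: 38.0 × 39.0/(515 + 39.0) = 2.68 V.
With the supply zeroed, R1 and R2 appear in parallel from the tap: R_th = R1‖R2 = (515 × 39.0)/554.0 = 36.3 kΩ.

V_th = 2.68 V, R_th = 36.3 kΩ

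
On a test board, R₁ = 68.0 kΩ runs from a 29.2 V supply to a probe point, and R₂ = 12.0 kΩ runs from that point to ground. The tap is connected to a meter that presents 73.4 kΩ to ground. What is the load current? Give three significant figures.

I_L ≈ 0.0524 mA

R₂‖R_L = 10.31 kΩ; V_out = 29.2 × 10.31/78.31 = 3.846 V.
I_L = V_out / R_L = 3.846 / 73.4 kΩ = 0.0524 mA.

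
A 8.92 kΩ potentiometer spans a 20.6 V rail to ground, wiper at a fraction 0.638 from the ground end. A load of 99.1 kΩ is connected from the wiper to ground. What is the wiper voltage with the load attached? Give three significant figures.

The wiper splits the pot into (1−α)R = 3.229 kΩ above and αR = 5.691 kΩ below.
Lower section ‖ load = 5.382 kΩ.
V_wiper = 20.6 × 5.382/(3.229 + 5.382) = 12.9 V.

V ≈ 12.9 V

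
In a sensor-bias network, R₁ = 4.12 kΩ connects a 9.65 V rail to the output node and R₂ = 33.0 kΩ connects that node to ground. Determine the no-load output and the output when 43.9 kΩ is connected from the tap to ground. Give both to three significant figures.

Unloaded: 8.58 V; loaded: 7.92 V

Open-circuit: V = 9.65 × 33.0/(4.12 + 33.0) = 8.58 V.
With the load, R₂ becomes R₂‖R_L = 18.84 kΩ, so V = 9.65 × 18.84/22.96 = 7.92 V.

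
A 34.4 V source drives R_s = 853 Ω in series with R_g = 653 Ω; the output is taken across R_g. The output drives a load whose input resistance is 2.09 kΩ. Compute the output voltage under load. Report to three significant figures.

The load sits in parallel with R_g: R_g‖R_L = (653 × 2090) / (653 + 2090) = 497.5 Ω.
V_out = 34.4 × 497.5 / (853 + 497.5) = 34.4 × 497.5/1351 = 12.7 V.

V_out ≈ 12.7 V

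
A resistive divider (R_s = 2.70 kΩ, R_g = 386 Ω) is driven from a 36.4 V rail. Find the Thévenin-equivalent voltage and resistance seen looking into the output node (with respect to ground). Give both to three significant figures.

V_th = 4.55 V, R_th = 338 Ω

V_th is the open-circuit tap voltage: 36.4 × 386/(2700 + 386) = 4.55 V.
With the supply zeroed, R_s and R_g appear in parallel from the tap: R_th = R_s‖R_g = (2700 × 386)/3086 = 338 Ω.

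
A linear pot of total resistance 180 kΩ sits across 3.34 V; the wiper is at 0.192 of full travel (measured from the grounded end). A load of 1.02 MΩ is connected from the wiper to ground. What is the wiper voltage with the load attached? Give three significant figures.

The wiper splits the pot into (1−α)R = 145.4 kΩ above and αR = 34.56 kΩ below.
Lower section ‖ load = 33.43 kΩ.
V_wiper = 3.34 × 33.43/(145.4 + 33.43) = 0.624 V.

V ≈ 0.624 V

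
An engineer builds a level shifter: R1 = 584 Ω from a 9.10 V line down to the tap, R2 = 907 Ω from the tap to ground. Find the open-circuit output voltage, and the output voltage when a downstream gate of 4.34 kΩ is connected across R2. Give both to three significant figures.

Open-circuit: V = 9.10 × 907/(584 + 907) = 5.54 V.
With the load, R2 becomes R2‖R_L = 750.2 Ω, so V = 9.10 × 750.2/1334 = 5.12 V.

Unloaded: 5.54 V; loaded: 5.12 V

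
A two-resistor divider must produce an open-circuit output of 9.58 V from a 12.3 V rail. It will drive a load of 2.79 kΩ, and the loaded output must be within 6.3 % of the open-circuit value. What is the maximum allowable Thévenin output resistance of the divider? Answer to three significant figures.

R_th ≤ 188 Ω

Loading drop = R_th/(R_th + R_L) ≤ 0.0630, so R_th ≤ R_L · ε/(1−ε) = 2.79 kΩ × 0.0630/0.9370 = 188 Ω.
(Any R1, R2 with R2/(R1+R2) = 0.779 and R1‖R2 ≤ 188 Ω will meet the spec.)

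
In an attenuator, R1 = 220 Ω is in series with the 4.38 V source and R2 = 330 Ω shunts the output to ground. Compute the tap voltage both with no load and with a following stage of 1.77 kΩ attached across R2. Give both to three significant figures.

Open-circuit: V = 4.38 × 330/(220 + 330) = 2.63 V.
With the load, R2 becomes R2‖R_L = 278.1 Ω, so V = 4.38 × 278.1/498.1 = 2.45 V.

Unloaded: 2.63 V; loaded: 2.45 V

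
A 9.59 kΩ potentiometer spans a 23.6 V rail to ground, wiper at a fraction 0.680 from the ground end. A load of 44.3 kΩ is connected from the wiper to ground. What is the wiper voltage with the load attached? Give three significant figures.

V ≈ 15.3 V

The wiper splits the pot into (1−α)R = 3.069 kΩ above and αR = 6.521 kΩ below.
Lower section ‖ load = 5.684 kΩ.
V_wiper = 23.6 × 5.684/(3.069 + 5.684) = 15.3 V.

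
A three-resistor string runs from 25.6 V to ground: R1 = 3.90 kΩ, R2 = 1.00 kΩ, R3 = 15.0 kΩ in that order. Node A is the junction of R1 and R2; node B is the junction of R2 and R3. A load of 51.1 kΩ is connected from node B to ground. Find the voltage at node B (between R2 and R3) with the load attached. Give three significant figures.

V ≈ 18.0 V

At node B, R3 is in parallel with the load: R3‖R_L = 11.60 kΩ.
Below node A the resistance is R2 + (R3‖R_L) = 12.60 kΩ, so V_A = 25.6 × 12.60/16.50 = 19.55 V.
Then V_B = V_A × (R3‖R_L)/(R2 + R3‖R_L) = 19.55 × 11.60/12.60 = 18.0 V.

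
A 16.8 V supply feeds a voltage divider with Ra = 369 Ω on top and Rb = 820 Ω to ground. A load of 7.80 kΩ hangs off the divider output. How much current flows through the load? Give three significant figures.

Rb‖R_L = 742.0 Ω; V_out = 16.8 × 742.0/1111 = 11.22 V.
I_L = V_out / R_L = 11.22 / 7.80 kΩ = 1.44 mA.

I_L ≈ 1.44 mA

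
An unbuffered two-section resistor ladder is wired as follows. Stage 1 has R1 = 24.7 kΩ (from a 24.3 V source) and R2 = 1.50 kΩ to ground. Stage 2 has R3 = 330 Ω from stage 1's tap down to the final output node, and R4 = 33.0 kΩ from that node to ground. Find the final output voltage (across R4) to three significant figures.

V_out ≈ 1.32 V

Stage 2 presents R3+R4 = 33330 Ω as a load on stage 1's tap.
Stage 1's lower leg becomes R2‖(R3+R4) = 1435 Ω, so V_mid = 24.3 × 1435/26140 = 1.335 V.
Stage 2 is itself unloaded: V_out = V_mid × R4/(R3+R4) = 1.335 × 33000/33330 = 1.32 V.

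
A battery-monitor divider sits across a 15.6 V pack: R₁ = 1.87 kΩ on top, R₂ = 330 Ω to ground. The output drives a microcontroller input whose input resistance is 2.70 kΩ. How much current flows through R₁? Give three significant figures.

R₂‖R_L = 294.1 Ω, so the source sees R₁ + R₂‖R_L = 2164 Ω.
I = 15.6 V / 2164 Ω = 7.21 mA.

I ≈ 7.21 mA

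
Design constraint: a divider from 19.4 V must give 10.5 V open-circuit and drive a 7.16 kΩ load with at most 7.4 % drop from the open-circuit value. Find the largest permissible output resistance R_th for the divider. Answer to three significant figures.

R_th ≤ 572 Ω

Loading drop = R_th/(R_th + R_L) ≤ 0.0740, so R_th ≤ R_L · ε/(1−ε) = 7.16 kΩ × 0.0740/0.9260 = 572 Ω.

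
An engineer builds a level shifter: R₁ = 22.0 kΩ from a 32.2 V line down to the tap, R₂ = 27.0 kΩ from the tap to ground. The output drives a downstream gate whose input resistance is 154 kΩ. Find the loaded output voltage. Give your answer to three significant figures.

V_out ≈ 16.4 V

The load sits in parallel with R₂: R₂‖R_L = (27.0 × 154) / (27.0 + 154) = 22.97 kΩ.
V_out = 32.2 × 22.97 / (22.0 + 22.97) = 32.2 × 22.97/44.97 = 16.4 V.
(Unloaded it would have been 17.7 V.)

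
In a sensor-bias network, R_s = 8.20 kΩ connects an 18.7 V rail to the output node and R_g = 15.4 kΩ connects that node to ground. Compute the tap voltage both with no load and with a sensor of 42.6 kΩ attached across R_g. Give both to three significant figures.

Open-circuit: V = 18.7 × 15.4/(8.20 + 15.4) = 12.2 V.
With the load, R_g becomes R_g‖R_L = 11.31 kΩ, so V = 18.7 × 11.31/19.51 = 10.8 V.

Unloaded: 12.2 V; loaded: 10.8 V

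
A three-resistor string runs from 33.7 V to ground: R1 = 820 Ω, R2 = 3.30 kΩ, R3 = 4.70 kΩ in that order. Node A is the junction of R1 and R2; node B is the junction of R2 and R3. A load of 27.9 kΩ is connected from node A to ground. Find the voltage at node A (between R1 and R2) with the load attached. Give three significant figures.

Below node A the series string R2+R3 = 8000 Ω sits in parallel with the 27900 Ω load: 6217 Ω.
V_A = 33.7 × 6217/(820 + 6217) = 29.8 V.

V ≈ 29.8 V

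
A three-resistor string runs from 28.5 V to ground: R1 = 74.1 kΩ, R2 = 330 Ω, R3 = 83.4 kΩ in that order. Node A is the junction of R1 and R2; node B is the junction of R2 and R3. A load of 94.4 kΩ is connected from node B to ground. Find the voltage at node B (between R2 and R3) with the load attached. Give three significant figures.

V ≈ 10.6 V

At node B, R3 is in parallel with the load: R3‖R_L = 44280 Ω.
Below node A the resistance is R2 + (R3‖R_L) = 44610 Ω, so V_A = 28.5 × 44610/118700 = 10.71 V.
Then V_B = V_A × (R3‖R_L)/(R2 + R3‖R_L) = 10.71 × 44280/44610 = 10.6 V.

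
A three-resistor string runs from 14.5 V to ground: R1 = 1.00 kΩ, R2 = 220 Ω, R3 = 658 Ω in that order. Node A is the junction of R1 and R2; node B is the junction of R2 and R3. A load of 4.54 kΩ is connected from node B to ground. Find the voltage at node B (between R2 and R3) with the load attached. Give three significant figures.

V ≈ 4.64 V

At node B, R3 is in parallel with the load: R3‖R_L = 574.7 Ω.
Below node A the resistance is R2 + (R3‖R_L) = 794.7 Ω, so V_A = 14.5 × 794.7/1795 = 6.421 V.
Then V_B = V_A × (R3‖R_L)/(R2 + R3‖R_L) = 6.421 × 574.7/794.7 = 4.64 V.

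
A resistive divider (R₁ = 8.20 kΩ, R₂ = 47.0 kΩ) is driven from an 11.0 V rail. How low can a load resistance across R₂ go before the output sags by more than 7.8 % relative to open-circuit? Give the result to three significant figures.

R_L(min) ≈ 82.5 kΩ

Output resistance R_th = R₁‖R₂ = (8.20 × 47.0)/55.20 = 6.982 kΩ.
The fractional drop is R_th/(R_th + R_L); requiring this ≤ 0.0780 gives R_L ≥ R_th(1/0.0780 − 1) = 6.982 × 11.82 = 82.5 kΩ.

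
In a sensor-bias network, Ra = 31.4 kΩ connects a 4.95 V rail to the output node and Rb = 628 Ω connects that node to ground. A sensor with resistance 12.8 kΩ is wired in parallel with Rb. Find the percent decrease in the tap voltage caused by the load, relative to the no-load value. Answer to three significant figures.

4.59 %

The divider's output (Thévenin) resistance is Ra‖Rb = 615.7 Ω.
Fractional drop under load = R_th/(R_th + R_L) = 615.7 / (615.7 + 12800) = 0.04589.
So the output falls by 4.59 %.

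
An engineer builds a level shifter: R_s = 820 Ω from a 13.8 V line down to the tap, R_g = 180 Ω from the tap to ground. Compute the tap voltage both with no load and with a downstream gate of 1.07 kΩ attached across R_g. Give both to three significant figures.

Open-circuit: V = 13.8 × 180/(820 + 180) = 2.48 V.
With the load, R_g becomes R_g‖R_L = 154.1 Ω, so V = 13.8 × 154.1/974.1 = 2.18 V.

Unloaded: 2.48 V; loaded: 2.18 V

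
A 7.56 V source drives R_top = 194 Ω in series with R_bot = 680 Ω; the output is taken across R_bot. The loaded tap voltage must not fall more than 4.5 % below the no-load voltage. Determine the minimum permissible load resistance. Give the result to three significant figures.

R_L(min) ≈ 3.20 kΩ

Output resistance R_th = R_top‖R_bot = (194 × 680)/874.0 = 150.9 Ω.
The fractional drop is R_th/(R_th + R_L); requiring this ≤ 0.0450 gives R_L ≥ R_th(1/0.0450 − 1) = 150.9 × 21.22 = 3.20 kΩ.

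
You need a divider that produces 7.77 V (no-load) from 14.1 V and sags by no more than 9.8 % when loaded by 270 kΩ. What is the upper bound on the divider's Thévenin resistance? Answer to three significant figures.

R_th ≤ 29.3 kΩ

Loading drop = R_th/(R_th + R_L) ≤ 0.0980, so R_th ≤ R_L · ε/(1−ε) = 270 kΩ × 0.0980/0.9020 = 29.3 kΩ.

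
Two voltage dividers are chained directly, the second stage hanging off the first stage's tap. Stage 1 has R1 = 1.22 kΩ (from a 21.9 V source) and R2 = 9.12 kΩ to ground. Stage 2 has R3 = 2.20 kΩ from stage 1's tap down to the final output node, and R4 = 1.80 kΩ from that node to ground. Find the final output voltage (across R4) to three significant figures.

Stage 2 presents R3+R4 = 4.000 kΩ as a load on stage 1's tap.
Stage 1's lower leg becomes R2‖(R3+R4) = 2.780 kΩ, so V_mid = 21.9 × 2.780/4.000 = 15.22 V.
Stage 2 is itself unloaded: V_out = V_mid × R4/(R3+R4) = 15.22 × 1.80/4.000 = 6.85 V.

V_out ≈ 6.85 V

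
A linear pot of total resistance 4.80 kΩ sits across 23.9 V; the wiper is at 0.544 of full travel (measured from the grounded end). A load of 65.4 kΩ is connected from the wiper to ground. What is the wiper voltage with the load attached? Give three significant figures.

The wiper splits the pot into (1−α)R = 2.189 kΩ above and αR = 2.611 kΩ below.
Lower section ‖ load = 2.511 kΩ.
V_wiper = 23.9 × 2.511/(2.189 + 2.511) = 12.8 V.

V ≈ 12.8 V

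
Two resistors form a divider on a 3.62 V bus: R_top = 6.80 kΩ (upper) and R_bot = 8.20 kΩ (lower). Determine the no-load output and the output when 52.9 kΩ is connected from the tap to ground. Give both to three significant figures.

Unloaded: 1.98 V; loaded: 1.85 V

Open-circuit: V = 3.62 × 8.20/(6.80 + 8.20) = 1.98 V.
With the load, R_bot becomes R_bot‖R_L = 7.100 kΩ, so V = 3.62 × 7.100/13.90 = 1.85 V.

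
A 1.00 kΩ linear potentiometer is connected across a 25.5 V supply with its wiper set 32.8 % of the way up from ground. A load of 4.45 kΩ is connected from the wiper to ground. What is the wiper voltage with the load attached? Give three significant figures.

V ≈ 7.97 V

The wiper splits the pot into (1−α)R = 672.0 Ω above and αR = 328.0 Ω below.
Lower section ‖ load = 305.5 Ω.
V_wiper = 25.5 × 305.5/(672.0 + 305.5) = 7.97 V.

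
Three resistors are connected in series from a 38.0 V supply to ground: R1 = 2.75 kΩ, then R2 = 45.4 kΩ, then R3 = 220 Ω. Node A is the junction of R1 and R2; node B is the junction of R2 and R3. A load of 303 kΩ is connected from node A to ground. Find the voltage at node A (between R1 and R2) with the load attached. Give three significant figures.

V ≈ 35.5 V

Below node A the series string R2+R3 = 45620 Ω sits in parallel with the 303000 Ω load: 39650 Ω.
V_A = 38.0 × 39650/(2750 + 39650) = 35.5 V.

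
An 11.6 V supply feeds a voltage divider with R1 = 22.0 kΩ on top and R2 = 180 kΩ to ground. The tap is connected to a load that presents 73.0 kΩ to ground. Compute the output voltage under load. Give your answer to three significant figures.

V_out ≈ 8.15 V

The load sits in parallel with R2: R2‖R_L = (180 × 73.0) / (180 + 73.0) = 51.94 kΩ.
V_out = 11.6 × 51.94 / (22.0 + 51.94) = 11.6 × 51.94/73.94 = 8.15 V.
(Unloaded it would have been 10.3 V.)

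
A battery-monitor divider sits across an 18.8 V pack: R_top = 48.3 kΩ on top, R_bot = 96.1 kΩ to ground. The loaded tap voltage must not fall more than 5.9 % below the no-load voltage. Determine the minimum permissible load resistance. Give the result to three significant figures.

R_L(min) ≈ 513 kΩ

Output resistance R_th = R_top‖R_bot = (48.3 × 96.1)/144.4 = 32.14 kΩ.
The fractional drop is R_th/(R_th + R_L); requiring this ≤ 0.0590 gives R_L ≥ R_th(1/0.0590 − 1) = 32.14 × 15.95 = 513 kΩ.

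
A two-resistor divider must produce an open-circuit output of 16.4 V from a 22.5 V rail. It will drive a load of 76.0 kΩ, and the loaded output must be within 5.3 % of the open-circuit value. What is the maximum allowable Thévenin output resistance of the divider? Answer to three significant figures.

R_th ≤ 4.25 kΩ

Loading drop = R_th/(R_th + R_L) ≤ 0.0530, so R_th ≤ R_L · ε/(1−ε) = 76.0 kΩ × 0.0530/0.9470 = 4.25 kΩ.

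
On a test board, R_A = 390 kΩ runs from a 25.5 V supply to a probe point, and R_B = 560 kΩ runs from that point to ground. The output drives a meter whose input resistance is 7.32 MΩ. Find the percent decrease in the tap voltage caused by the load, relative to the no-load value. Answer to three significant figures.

The divider's output (Thévenin) resistance is R_A‖R_B = 229.9 kΩ.
Fractional drop under load = R_th/(R_th + R_L) = 229.9 / (229.9 + 7320) = 0.03045.
So the output falls by 3.05 %.

3.05 %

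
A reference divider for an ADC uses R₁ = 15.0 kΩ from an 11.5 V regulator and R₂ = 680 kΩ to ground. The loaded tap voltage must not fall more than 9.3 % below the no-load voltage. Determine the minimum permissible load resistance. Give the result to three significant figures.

R_L(min) ≈ 143 kΩ

Output resistance R_th = R₁‖R₂ = (15.0 × 680)/695.0 = 14.68 kΩ.
The fractional drop is R_th/(R_th + R_L); requiring this ≤ 0.0930 gives R_L ≥ R_th(1/0.0930 − 1) = 14.68 × 9.753 = 143 kΩ.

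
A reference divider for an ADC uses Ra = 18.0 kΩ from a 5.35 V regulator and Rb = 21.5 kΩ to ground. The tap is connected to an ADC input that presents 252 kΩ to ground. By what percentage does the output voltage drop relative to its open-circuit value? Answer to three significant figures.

3.74 %

The divider's output (Thévenin) resistance is Ra‖Rb = 9.797 kΩ.
Fractional drop under load = R_th/(R_th + R_L) = 9.797 / (9.797 + 252) = 0.03742.
So the output falls by 3.74 %.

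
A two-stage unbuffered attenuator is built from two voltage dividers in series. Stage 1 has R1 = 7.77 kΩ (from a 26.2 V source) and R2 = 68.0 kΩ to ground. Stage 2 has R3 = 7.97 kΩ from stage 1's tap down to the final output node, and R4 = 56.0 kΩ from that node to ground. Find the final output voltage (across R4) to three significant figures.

Stage 2 presents R3+R4 = 63.97 kΩ as a load on stage 1's tap.
Stage 1's lower leg becomes R2‖(R3+R4) = 32.96 kΩ, so V_mid = 26.2 × 32.96/40.73 = 21.20 V.
Stage 2 is itself unloaded: V_out = V_mid × R4/(R3+R4) = 21.20 × 56.0/63.97 = 18.6 V.

V_out ≈ 18.6 V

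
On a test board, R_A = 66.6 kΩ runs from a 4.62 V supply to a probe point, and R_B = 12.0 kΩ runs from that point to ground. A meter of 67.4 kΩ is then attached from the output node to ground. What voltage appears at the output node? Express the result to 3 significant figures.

The load sits in parallel with R_B: R_B‖R_L = (12.0 × 67.4) / (12.0 + 67.4) = 10.19 kΩ.
V_out = 4.62 × 10.19 / (66.6 + 10.19) = 4.62 × 10.19/76.79 = 0.613 V.

V_out ≈ 0.613 V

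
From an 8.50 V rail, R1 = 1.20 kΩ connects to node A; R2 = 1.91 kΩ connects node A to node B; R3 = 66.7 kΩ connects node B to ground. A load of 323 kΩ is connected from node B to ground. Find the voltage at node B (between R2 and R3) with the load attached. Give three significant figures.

V ≈ 8.05 V

At node B, R3 is in parallel with the load: R3‖R_L = 55.28 kΩ.
Below node A the resistance is R2 + (R3‖R_L) = 57.19 kΩ, so V_A = 8.50 × 57.19/58.39 = 8.325 V.
Then V_B = V_A × (R3‖R_L)/(R2 + R3‖R_L) = 8.325 × 55.28/57.19 = 8.05 V.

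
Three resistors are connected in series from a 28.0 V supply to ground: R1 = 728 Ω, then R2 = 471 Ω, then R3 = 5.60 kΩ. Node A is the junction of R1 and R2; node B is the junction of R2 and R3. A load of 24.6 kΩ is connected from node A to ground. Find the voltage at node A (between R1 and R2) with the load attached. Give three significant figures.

V ≈ 24.4 V

Below node A the series string R2+R3 = 6071 Ω sits in parallel with the 24600 Ω load: 4869 Ω.
V_A = 28.0 × 4869/(728 + 4869) = 24.4 V.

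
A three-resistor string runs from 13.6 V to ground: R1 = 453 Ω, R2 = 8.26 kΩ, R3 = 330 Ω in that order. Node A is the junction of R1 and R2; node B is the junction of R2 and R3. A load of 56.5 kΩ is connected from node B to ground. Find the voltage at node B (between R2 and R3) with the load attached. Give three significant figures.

V ≈ 0.494 V

At node B, R3 is in parallel with the load: R3‖R_L = 328.1 Ω.
Below node A the resistance is R2 + (R3‖R_L) = 8588 Ω, so V_A = 13.6 × 8588/9041 = 12.92 V.
Then V_B = V_A × (R3‖R_L)/(R2 + R3‖R_L) = 12.92 × 328.1/8588 = 0.494 V.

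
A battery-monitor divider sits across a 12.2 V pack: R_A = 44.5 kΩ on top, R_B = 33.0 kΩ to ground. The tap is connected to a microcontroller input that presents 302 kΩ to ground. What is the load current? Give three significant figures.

R_B‖R_L = 29.75 kΩ; V_out = 12.2 × 29.75/74.25 = 4.888 V.
I_L = V_out / R_L = 4.888 / 302 kΩ = 0.0162 mA.

I_L ≈ 0.0162 mA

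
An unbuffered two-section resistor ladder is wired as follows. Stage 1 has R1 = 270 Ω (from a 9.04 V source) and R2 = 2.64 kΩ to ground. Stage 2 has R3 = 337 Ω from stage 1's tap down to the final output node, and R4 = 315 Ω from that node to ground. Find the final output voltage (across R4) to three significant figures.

Stage 2 presents R3+R4 = 652.0 Ω as a load on stage 1's tap.
Stage 1's lower leg becomes R2‖(R3+R4) = 522.9 Ω, so V_mid = 9.04 × 522.9/792.9 = 5.962 V.
Stage 2 is itself unloaded: V_out = V_mid × R4/(R3+R4) = 5.962 × 315/652.0 = 2.88 V.

V_out ≈ 2.88 V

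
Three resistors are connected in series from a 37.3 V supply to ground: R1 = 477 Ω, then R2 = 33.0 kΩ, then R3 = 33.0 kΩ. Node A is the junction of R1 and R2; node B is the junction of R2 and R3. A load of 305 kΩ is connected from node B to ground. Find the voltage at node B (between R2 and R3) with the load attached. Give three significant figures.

At node B, R3 is in parallel with the load: R3‖R_L = 29780 Ω.
Below node A the resistance is R2 + (R3‖R_L) = 62780 Ω, so V_A = 37.3 × 62780/63260 = 37.02 V.
Then V_B = V_A × (R3‖R_L)/(R2 + R3‖R_L) = 37.02 × 29780/62780 = 17.6 V.

V ≈ 17.6 V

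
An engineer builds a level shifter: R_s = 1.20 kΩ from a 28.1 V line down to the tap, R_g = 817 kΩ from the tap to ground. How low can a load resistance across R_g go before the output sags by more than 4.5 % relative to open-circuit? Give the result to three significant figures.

R_L(min) ≈ 25.4 kΩ

Output resistance R_th = R_s‖R_g = (1.20 × 817)/818.2 = 1.198 kΩ.
The fractional drop is R_th/(R_th + R_L); requiring this ≤ 0.0450 gives R_L ≥ R_th(1/0.0450 − 1) = 1.198 × 21.22 = 25.4 kΩ.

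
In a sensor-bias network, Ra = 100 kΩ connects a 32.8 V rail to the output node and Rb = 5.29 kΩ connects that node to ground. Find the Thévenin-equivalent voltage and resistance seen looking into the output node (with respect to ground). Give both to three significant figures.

V_th is the open-circuit tap voltage: 32.8 × 5.29/(100 + 5.29) = 1.65 V.
With the supply zeroed, Ra and Rb appear in parallel from the tap: R_th = Ra‖Rb = (100 × 5.29)/105.3 = 5.02 kΩ.

V_th = 1.65 V, R_th = 5.02 kΩ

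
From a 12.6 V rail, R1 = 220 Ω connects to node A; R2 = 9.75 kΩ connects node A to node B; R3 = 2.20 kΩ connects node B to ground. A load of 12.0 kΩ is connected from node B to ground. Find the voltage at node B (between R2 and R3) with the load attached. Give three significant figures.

At node B, R3 is in parallel with the load: R3‖R_L = 1859 Ω.
Below node A the resistance is R2 + (R3‖R_L) = 11610 Ω, so V_A = 12.6 × 11610/11830 = 12.37 V.
Then V_B = V_A × (R3‖R_L)/(R2 + R3‖R_L) = 12.37 × 1859/11610 = 1.98 V.

V ≈ 1.98 V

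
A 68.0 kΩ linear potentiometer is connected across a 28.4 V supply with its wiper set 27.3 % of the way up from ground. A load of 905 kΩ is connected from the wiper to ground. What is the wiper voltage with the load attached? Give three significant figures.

V ≈ 7.64 V

The wiper splits the pot into (1−α)R = 49.44 kΩ above and αR = 18.56 kΩ below.
Lower section ‖ load = 18.19 kΩ.
V_wiper = 28.4 × 18.19/(49.44 + 18.19) = 7.64 V.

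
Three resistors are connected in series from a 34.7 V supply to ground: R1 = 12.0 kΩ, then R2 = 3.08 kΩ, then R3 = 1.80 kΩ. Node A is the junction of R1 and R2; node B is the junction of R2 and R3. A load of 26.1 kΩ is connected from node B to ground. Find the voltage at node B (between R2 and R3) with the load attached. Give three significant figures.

At node B, R3 is in parallel with the load: R3‖R_L = 1.684 kΩ.
Below node A the resistance is R2 + (R3‖R_L) = 4.764 kΩ, so V_A = 34.7 × 4.764/16.76 = 9.861 V.
Then V_B = V_A × (R3‖R_L)/(R2 + R3‖R_L) = 9.861 × 1.684/4.764 = 3.49 V.

V ≈ 3.49 V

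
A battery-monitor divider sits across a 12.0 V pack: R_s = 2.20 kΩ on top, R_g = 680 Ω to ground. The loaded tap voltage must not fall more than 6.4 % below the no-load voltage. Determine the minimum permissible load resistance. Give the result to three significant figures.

Output resistance R_th = R_s‖R_g = (2200 × 680)/2880 = 519.4 Ω.
The fractional drop is R_th/(R_th + R_L); requiring this ≤ 0.0640 gives R_L ≥ R_th(1/0.0640 − 1) = 519.4 × 14.62 = 7.60 kΩ.

R_L(min) ≈ 7.60 kΩ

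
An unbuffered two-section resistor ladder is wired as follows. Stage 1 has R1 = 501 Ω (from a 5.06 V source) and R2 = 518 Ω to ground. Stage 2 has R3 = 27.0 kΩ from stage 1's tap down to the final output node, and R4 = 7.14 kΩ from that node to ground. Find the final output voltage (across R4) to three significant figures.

Stage 2 presents R3+R4 = 34140 Ω as a load on stage 1's tap.
Stage 1's lower leg becomes R2‖(R3+R4) = 510.3 Ω, so V_mid = 5.06 × 510.3/1011 = 2.553 V.
Stage 2 is itself unloaded: V_out = V_mid × R4/(R3+R4) = 2.553 × 7140/34140 = 0.534 V.

V_out ≈ 0.534 V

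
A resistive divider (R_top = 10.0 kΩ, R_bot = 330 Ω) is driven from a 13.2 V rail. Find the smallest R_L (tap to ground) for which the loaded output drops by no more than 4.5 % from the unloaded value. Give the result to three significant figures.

R_L(min) ≈ 6.78 kΩ

Output resistance R_th = R_top‖R_bot = (10000 × 330)/10330 = 319.5 Ω.
The fractional drop is R_th/(R_th + R_L); requiring this ≤ 0.0450 gives R_L ≥ R_th(1/0.0450 − 1) = 319.5 × 21.22 = 6.78 kΩ.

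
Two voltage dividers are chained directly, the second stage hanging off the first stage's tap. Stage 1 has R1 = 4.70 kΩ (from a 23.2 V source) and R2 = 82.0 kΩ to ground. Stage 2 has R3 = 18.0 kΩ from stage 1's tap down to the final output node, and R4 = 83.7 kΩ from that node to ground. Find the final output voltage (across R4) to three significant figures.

V_out ≈ 17.3 V

Stage 2 presents R3+R4 = 101.7 kΩ as a load on stage 1's tap.
Stage 1's lower leg becomes R2‖(R3+R4) = 45.40 kΩ, so V_mid = 23.2 × 45.40/50.10 = 21.02 V.
Stage 2 is itself unloaded: V_out = V_mid × R4/(R3+R4) = 21.02 × 83.7/101.7 = 17.3 V.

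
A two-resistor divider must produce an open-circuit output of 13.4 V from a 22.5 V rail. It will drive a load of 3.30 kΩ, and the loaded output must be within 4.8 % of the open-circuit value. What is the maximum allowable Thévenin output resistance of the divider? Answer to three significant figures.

Loading drop = R_th/(R_th + R_L) ≤ 0.0480, so R_th ≤ R_L · ε/(1−ε) = 3.30 kΩ × 0.0480/0.9520 = 166 Ω.
(Any R1, R2 with R2/(R1+R2) = 0.596 and R1‖R2 ≤ 166 Ω will meet the spec.)

R_th ≤ 166 Ω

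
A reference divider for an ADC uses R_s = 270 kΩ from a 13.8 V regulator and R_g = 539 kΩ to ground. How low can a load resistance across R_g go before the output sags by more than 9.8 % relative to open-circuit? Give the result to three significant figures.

R_L(min) ≈ 1.66 MΩ

Output resistance R_th = R_s‖R_g = (270 × 539)/809.0 = 179.9 kΩ.
The fractional drop is R_th/(R_th + R_L); requiring this ≤ 0.0980 gives R_L ≥ R_th(1/0.0980 − 1) = 179.9 × 9.204 = 1.66 MΩ.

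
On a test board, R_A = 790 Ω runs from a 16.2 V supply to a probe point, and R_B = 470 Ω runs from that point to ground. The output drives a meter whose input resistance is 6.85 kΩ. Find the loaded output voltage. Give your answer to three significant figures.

V_out ≈ 5.79 V

The load sits in parallel with R_B: R_B‖R_L = (470 × 6850) / (470 + 6850) = 439.8 Ω.
V_out = 16.2 × 439.8 / (790 + 439.8) = 16.2 × 439.8/1230 = 5.79 V.
(Unloaded it would have been 6.04 V.)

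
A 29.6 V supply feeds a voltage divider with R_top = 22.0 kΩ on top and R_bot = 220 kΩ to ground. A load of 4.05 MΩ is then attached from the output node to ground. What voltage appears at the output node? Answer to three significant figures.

V_out ≈ 26.8 V

The load sits in parallel with R_bot: R_bot‖R_L = (220 × 4050) / (220 + 4050) = 208.7 kΩ.
V_out = 29.6 × 208.7 / (22.0 + 208.7) = 29.6 × 208.7/230.7 = 26.8 V.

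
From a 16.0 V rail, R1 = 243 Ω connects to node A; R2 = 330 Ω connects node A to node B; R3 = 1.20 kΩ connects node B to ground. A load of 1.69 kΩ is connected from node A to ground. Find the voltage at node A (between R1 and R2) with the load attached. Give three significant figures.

V ≈ 12.3 V

Below node A the series string R2+R3 = 1530 Ω sits in parallel with the 1690 Ω load: 803.0 Ω.
V_A = 16.0 × 803.0/(243 + 803.0) = 12.3 V.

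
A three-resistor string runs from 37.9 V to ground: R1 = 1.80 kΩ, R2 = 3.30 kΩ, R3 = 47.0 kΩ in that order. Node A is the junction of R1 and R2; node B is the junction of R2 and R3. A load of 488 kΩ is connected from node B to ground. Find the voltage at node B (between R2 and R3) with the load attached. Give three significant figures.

V ≈ 33.9 V

At node B, R3 is in parallel with the load: R3‖R_L = 42.87 kΩ.
Below node A the resistance is R2 + (R3‖R_L) = 46.17 kΩ, so V_A = 37.9 × 46.17/47.97 = 36.48 V.
Then V_B = V_A × (R3‖R_L)/(R2 + R3‖R_L) = 36.48 × 42.87/46.17 = 33.9 V.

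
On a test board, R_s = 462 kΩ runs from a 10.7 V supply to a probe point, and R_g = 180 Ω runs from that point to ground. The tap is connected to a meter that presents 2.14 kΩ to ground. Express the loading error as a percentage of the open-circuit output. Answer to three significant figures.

7.76 %

The divider's output (Thévenin) resistance is R_s‖R_g = 179.9 Ω.
Fractional drop under load = R_th/(R_th + R_L) = 179.9 / (179.9 + 2140) = 0.07756.
So the output falls by 7.76 %.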